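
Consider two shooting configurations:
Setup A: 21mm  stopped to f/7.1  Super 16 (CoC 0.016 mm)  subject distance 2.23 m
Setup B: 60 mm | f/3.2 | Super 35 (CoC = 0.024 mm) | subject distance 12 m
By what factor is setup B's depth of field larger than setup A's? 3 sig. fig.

Setup A: H = 21²/(7.1×0.016) + 21 ≈ 3903.0 mm; DoF = Df − Dn = 5174.4 − 1421.3 ≈ 3753.1 mm.
Setup B: H = 60²/(3.2×0.024) + 60 ≈ 46935.0 mm; DoF = Df − Dn = 16101.3 − 9563.9 ≈ 6537.4 mm.
Ratio = 6537.4 / 3753.1 ≈ 1.74.

1.74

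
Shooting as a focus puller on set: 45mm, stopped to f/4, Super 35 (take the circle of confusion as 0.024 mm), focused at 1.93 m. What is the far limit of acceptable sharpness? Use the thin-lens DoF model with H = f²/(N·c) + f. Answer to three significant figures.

2.12 m

Hyperfocal distance H = f²/(N·c) + f = 45²/(4 × 0.024) + 45 = 2025/0.096 + 45 ≈ 21138.8 mm ≈ 21.14 m.
Far limit Df = s·(H − f)/(H − s) = 1930 × (21138.8 − 45) / (21138.8 − 1930) = 1930 × 21093.8 / 19208.8 ≈ 2119.4 mm ≈ 2.12 m.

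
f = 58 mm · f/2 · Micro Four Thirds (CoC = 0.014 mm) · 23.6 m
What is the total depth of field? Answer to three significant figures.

9.62 m

Hyperfocal distance H = f²/(N·c) + f = 58²/(2 × 0.014) + 58 = 3364/0.028 + 58 ≈ 120200.9 mm ≈ 120.2 m.
Near limit Dn = s·(H − f)/(H + s − 2f) = 23600 × (120200.9 − 58) / (120200.9 + 23600 − 2 × 58) = 23600 × 120142.9 / 143684.9 ≈ 19733.3 mm.
Far limit Df = s·(H − f)/(H − s) = 23600 × (120200.9 − 58) / (120200.9 − 23600) = 23600 × 120142.9 / 96600.9 ≈ 29351.4 mm.
Depth of field = Df − Dn = 29351.4 − 19733.3 ≈ 9618.1 mm ≈ 9.62 m.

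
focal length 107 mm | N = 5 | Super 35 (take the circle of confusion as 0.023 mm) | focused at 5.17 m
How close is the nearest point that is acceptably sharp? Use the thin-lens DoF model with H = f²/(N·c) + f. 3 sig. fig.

4.92 m

Hyperfocal distance H = f²/(N·c) + f = 107²/(5 × 0.023) + 107 = 11449/0.115 + 107 ≈ 99663.5 mm ≈ 99.66 m.
Near limit Dn = s·(H − f)/(H + s − 2f) = 5170 × (99663.5 − 107) / (99663.5 + 5170 − 2 × 107) = 5170 × 99556.5 / 104619.5 ≈ 4919.8 mm ≈ 4.92 m.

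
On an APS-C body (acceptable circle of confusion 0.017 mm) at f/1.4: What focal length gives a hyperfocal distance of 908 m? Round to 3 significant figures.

147 mm

From H = f²/(N·c) + f, with f ≪ H: f ≈ √(H·N·c) = √(908000 × 1.4 × 0.017) = √21610 ≈ 147.0 mm.
The +f correction barely moves this — solving exactly, f² + N·c·f − N·c·H = 0 ⇒ f = (−N·c + √((N·c)² + 4·N·c·H))/2 = (−0.0238 + √86442)/2 ≈ 146.99 mm, so f ≈ 147 mm.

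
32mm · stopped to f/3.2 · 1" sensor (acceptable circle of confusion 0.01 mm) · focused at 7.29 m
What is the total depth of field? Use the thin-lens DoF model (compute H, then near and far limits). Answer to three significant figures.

3.49 m

Hyperfocal distance H = f²/(N·c) + f = 32²/(3.2 × 0.01) + 32 = 1024/0.032 + 32 ≈ 32032.0 mm ≈ 32.03 m.
Near limit Dn = s·(H − f)/(H + s − 2f) = 7290 × (32032.0 − 32) / (32032.0 + 7290 − 2 × 32) = 7290 × 32000.0 / 39258.0 ≈ 5942.2 mm.
Far limit Df = s·(H − f)/(H − s) = 7290 × (32032.0 − 32) / (32032.0 − 7290) = 7290 × 32000.0 / 24742.0 ≈ 9428.5 mm.
Depth of field = Df − Dn = 9428.5 − 5942.2 ≈ 3486.3 mm ≈ 3.49 m.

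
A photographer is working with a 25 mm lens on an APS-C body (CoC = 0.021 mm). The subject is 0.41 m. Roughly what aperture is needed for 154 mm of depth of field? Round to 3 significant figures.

f/14

Write h = H − f = f²/(N·c). The thin-lens limits are Dn = s·h/(h + (s−f)) and Df = s·h/(h − (s−f)), so DoF = Df − Dn = 2·s·(s−f)·h / (h² − (s−f)²).
That is a quadratic in h: DoF·h² − 2·s·(s−f)·h − DoF·(s−f)² = 0 ⇒ h = (s−f)·(s + √(s² + DoF²)) / DoF = 385 × (410 + √(410² + 154²)) / 154 = 385 × (410 + 437.968) / 154 ≈ 2119.9 mm.
Then N = f²/(c·h) = 25² / (0.021 × 2119.9) = 625 / 44.518 ≈ 14.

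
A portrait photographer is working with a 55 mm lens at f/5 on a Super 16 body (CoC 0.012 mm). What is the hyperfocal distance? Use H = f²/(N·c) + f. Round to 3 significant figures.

50.5 m

Hyperfocal distance H = f²/(N·c) + f = 55²/(5 × 0.012) + 55 = 3025/0.06 + 55 ≈ 50471.7 mm ≈ 50.5 m.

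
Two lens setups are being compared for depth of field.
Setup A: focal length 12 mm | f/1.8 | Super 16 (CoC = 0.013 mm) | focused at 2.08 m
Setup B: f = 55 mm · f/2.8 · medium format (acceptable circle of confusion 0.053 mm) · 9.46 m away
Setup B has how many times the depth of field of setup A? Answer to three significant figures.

Setup A: H = 12²/(1.8×0.013) + 12 ≈ 6165.8 mm; DoF = Df − Dn = 3132.8 − 1556.8 ≈ 1576.0 mm.
Setup B: H = 55²/(2.8×0.053) + 55 ≈ 20439.1 mm; DoF = Df − Dn = 17564 − 6473 ≈ 11091 mm.
Ratio = 11091 / 1576.0 ≈ 7.04.

7.04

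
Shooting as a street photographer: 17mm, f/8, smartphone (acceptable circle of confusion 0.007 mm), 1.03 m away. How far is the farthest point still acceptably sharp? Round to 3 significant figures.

Hyperfocal distance H = f²/(N·c) + f = 17²/(8 × 0.007) + 17 = 289/0.056 + 17 ≈ 5177.7 mm ≈ 5.178 m.
Far limit Df = s·(H − f)/(H − s) = 1030 × (5177.7 − 17) / (5177.7 − 1030) = 1030 × 5160.7 / 4147.7 ≈ 1281.6 mm ≈ 1.28 m.

1.28 m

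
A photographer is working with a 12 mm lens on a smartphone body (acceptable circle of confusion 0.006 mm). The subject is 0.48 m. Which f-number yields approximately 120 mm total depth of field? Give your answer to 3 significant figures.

Write h = H − f = f²/(N·c). The thin-lens limits are Dn = s·h/(h + (s−f)) and Df = s·h/(h − (s−f)), so DoF = Df − Dn = 2·s·(s−f)·h / (h² − (s−f)²).
That is a quadratic in h: DoF·h² − 2·s·(s−f)·h − DoF·(s−f)² = 0 ⇒ h = (s−f)·(s + √(s² + DoF²)) / DoF = 468 × (480 + √(480² + 120²)) / 120 = 468 × (480 + 494.773) / 120 ≈ 3801.6 mm.
Then N = f²/(c·h) = 12² / (0.006 × 3801.6) = 144 / 22.810 ≈ 6.31.

f/6.31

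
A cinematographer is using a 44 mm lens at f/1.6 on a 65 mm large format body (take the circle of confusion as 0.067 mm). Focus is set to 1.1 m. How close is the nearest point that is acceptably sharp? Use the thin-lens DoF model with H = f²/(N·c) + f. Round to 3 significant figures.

Hyperfocal distance H = f²/(N·c) + f = 44²/(1.6 × 0.067) + 44 = 1936/0.1072 + 44 ≈ 18103.7 mm ≈ 18.10 m.
Near limit Dn = s·(H − f)/(H + s − 2f) = 1100 × (18103.7 − 44) / (18103.7 + 1100 − 2 × 44) = 1100 × 18059.7 / 19115.7 ≈ 1039.2 mm ≈ 1.04 m.

1.04 m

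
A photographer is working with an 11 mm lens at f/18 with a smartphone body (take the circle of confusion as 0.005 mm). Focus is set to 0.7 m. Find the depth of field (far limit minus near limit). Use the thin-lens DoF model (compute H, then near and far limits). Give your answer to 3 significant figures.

Hyperfocal distance H = f²/(N·c) + f = 11²/(18 × 0.005) + 11 = 121/0.09 + 11 ≈ 1355.4 mm ≈ 1.355 m.
Near limit Dn = s·(H − f)/(H + s − 2f) = 700 × (1355.4 − 11) / (1355.4 + 700 − 2 × 11) = 700 × 1344.4 / 2033.4 ≈ 462.82 mm.
Far limit Df = s·(H − f)/(H − s) = 700 × (1355.4 − 11) / (1355.4 − 700) = 700 × 1344.4 / 655.4 ≈ 1435.84 mm.
Depth of field = Df − Dn = 1435.84 − 462.82 ≈ 973.02 mm ≈ 0.973 m.

0.973 m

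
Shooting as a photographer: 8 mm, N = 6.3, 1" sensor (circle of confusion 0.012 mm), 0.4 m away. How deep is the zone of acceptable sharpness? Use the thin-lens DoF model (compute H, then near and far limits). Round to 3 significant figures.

472 mm

Hyperfocal distance H = f²/(N·c) + f = 8²/(6.3 × 0.012) + 8 = 64/0.0756 + 8 ≈ 854.6 mm ≈ 0.855 m.
Near limit Dn = s·(H − f)/(H + s − 2f) = 400 × (854.6 − 8) / (854.6 + 400 − 2 × 8) = 400 × 846.6 / 1238.6 ≈ 273.40 mm.
Far limit Df = s·(H − f)/(H − s) = 400 × (854.6 − 8) / (854.6 − 400) = 400 × 846.6 / 454.6 ≈ 744.95 mm.
Depth of field = Df − Dn = 744.95 − 273.40 ≈ 471.55 mm.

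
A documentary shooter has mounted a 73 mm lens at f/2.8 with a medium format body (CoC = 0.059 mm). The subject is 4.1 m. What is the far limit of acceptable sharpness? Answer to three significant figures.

4.68 m

Hyperfocal distance H = f²/(N·c) + f = 73²/(2.8 × 0.059) + 73 = 5329/0.1652 + 73 ≈ 32330.9 mm ≈ 32.33 m.
Far limit Df = s·(H − f)/(H − s) = 4100 × (32330.9 − 73) / (32330.9 − 4100) = 4100 × 32257.9 / 28230.9 ≈ 4684.8 mm ≈ 4.68 m.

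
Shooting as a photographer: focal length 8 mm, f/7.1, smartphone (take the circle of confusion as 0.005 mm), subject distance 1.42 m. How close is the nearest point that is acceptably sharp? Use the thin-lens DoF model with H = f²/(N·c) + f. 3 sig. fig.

0.796 m

Hyperfocal distance H = f²/(N·c) + f = 8²/(7.1 × 0.005) + 8 = 64/0.0355 + 8 ≈ 1810.8 mm ≈ 1.811 m.
Near limit Dn = s·(H − f)/(H + s − 2f) = 1420 × (1810.8 − 8) / (1810.8 + 1420 − 2 × 8) = 1420 × 1802.8 / 3214.8 ≈ 796.31 mm ≈ 0.796 m.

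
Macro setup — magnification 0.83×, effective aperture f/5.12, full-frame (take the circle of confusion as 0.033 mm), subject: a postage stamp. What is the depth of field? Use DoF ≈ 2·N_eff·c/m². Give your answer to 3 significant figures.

0.491 mm

At magnification m, DoF ≈ 2·N_eff·c/m² = 2 × 5.12 × 0.033 / 0.83² = 0.3379 / 0.6889 ≈ 0.491 mm.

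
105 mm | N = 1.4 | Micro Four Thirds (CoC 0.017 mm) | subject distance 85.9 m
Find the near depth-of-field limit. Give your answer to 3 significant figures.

Hyperfocal distance H = f²/(N·c) + f = 105²/(1.4 × 0.017) + 105 = 11025/0.0238 + 105 ≈ 463340.3 mm ≈ 463.3 m.
Near limit Dn = s·(H − f)/(H + s − 2f) = 85900 × (463340.3 − 105) / (463340.3 + 85900 − 2 × 105) = 85900 × 463235.3 / 549030.3 ≈ 72477 mm ≈ 72.5 m.

72.5 m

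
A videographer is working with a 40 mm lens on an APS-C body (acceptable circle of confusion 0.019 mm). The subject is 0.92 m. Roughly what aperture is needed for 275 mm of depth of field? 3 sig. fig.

Write h = H − f = f²/(N·c). The thin-lens limits are Dn = s·h/(h + (s−f)) and Df = s·h/(h − (s−f)), so DoF = Df − Dn = 2·s·(s−f)·h / (h² − (s−f)²).
That is a quadratic in h: DoF·h² − 2·s·(s−f)·h − DoF·(s−f)² = 0 ⇒ h = (s−f)·(s + √(s² + DoF²)) / DoF = 880 × (920 + √(920² + 275²)) / 275 = 880 × (920 + 960.221) / 275 ≈ 6016.7 mm.
Then N = f²/(c·h) = 40² / (0.019 × 6016.7) = 1600 / 114.32 ≈ 14.

f/14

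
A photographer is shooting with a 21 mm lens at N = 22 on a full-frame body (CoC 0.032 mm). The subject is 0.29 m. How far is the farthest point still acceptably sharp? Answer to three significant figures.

Hyperfocal distance H = f²/(N·c) + f = 21²/(22 × 0.032) + 21 = 441/0.704 + 21 ≈ 647.4 mm ≈ 0.647 m.
Far limit Df = s·(H − f)/(H − s) = 290 × (647.4 − 21) / (647.4 − 290) = 290 × 626.4 / 357.4 ≈ 508.26 mm ≈ 0.508 m.

0.508 m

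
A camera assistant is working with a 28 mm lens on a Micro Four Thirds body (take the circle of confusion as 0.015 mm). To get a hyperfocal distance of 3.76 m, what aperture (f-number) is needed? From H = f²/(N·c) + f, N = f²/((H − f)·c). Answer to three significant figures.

Rearrange H = f²/(N·c) + f for N: N = f² / ((H − f)·c).
N = 28² / ((3760 − 28) × 0.015) = 784 / 55.98 ≈ 14.

f/14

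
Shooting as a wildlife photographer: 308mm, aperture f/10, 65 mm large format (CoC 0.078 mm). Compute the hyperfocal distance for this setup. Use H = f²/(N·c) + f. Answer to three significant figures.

122 m

Hyperfocal distance H = f²/(N·c) + f = 308²/(10 × 0.078) + 308 = 94864/0.78 + 308 ≈ 121928.5 mm ≈ 122 m.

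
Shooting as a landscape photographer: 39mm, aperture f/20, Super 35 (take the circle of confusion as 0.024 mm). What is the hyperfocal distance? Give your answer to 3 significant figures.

Hyperfocal distance H = f²/(N·c) + f = 39²/(20 × 0.024) + 39 = 1521/0.48 + 39 ≈ 3207.8 mm ≈ 3.21 m.

3.21 m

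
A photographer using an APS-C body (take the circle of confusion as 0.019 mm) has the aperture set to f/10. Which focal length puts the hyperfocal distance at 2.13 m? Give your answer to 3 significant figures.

20.0 mm

From H = f²/(N·c) + f, with f ≪ H: f ≈ √(H·N·c) = √(2130 × 10 × 0.019) = √404.70 ≈ 20.12 mm.
Exact: f² + N·c·f − N·c·H = 0 ⇒ f = (−N·c + √((N·c)² + 4·N·c·H))/2 = (−0.19 + √1618.8)/2 ≈ 20.022 mm ≈ 20.0 mm.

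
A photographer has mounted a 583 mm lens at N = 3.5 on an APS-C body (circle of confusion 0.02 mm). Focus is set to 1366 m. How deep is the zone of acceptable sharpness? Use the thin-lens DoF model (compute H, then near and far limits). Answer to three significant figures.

Hyperfocal distance H = f²/(N·c) + f = 583²/(3.5 × 0.02) + 583 = 339889/0.07 + 583 ≈ 4856140.1 mm ≈ 4856 m.
Near limit Dn = s·(H − f)/(H + s − 2f) = 1366000 × (4856140.1 − 583) / (4856140.1 + 1366000 − 2 × 583) = 1366000 × 4855557.1 / 6220974.1 ≈ 1066182 mm.
Far limit Df = s·(H − f)/(H − s) = 1366000 × (4856140.1 − 583) / (4856140.1 − 1366000) = 1366000 × 4855557.1 / 3490140.1 ≈ 1900408 mm.
Depth of field = Df − Dn = 1900408 − 1066182 ≈ 834226 mm ≈ 834 m.

834 m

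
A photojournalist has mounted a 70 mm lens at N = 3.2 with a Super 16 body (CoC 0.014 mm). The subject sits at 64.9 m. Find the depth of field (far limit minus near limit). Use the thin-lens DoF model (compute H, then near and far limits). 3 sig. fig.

Hyperfocal distance H = f²/(N·c) + f = 70²/(3.2 × 0.014) + 70 = 4900/0.0448 + 70 ≈ 109445.0 mm ≈ 109.4 m.
Near limit Dn = s·(H − f)/(H + s − 2f) = 64900 × (109445.0 − 70) / (109445.0 + 64900 − 2 × 70) = 64900 × 109375.0 / 174205.0 ≈ 40748 mm.
Far limit Df = s·(H − f)/(H − s) = 64900 × (109445.0 − 70) / (109445.0 − 64900) = 64900 × 109375.0 / 44545.0 ≈ 159354 mm.
Depth of field = Df − Dn = 159354 − 40748 ≈ 118606 mm ≈ 119 m.

119 m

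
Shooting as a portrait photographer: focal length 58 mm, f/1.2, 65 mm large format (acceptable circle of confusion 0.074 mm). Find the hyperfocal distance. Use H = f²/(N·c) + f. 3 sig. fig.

37.9 m

Hyperfocal distance H = f²/(N·c) + f = 58²/(1.2 × 0.074) + 58 = 3364/0.0888 + 58 ≈ 37940.9 mm ≈ 37.9 m.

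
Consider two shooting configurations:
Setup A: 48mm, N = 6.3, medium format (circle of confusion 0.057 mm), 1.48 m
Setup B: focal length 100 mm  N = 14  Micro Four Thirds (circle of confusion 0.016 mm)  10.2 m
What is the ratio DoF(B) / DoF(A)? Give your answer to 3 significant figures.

7.00

Setup A: H = 48²/(6.3×0.057) + 48 ≈ 6464.0 mm; DoF = Df − Dn = 1905.23 − 1209.95 ≈ 695.28 mm.
Setup B: H = 100²/(14×0.016) + 100 ≈ 44742.9 mm; DoF = Df − Dn = 13182.4 − 8318.1 ≈ 4864.3 mm.
Ratio = 4864.3 / 695.28 ≈ 7.00.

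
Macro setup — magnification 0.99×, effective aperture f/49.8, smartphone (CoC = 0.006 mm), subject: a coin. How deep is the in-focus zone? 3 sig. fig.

At magnification m, DoF ≈ 2·N_eff·c/m² = 2 × 49.8 × 0.006 / 0.99² = 0.5976 / 0.9801 ≈ 0.61 mm.

0.610 mm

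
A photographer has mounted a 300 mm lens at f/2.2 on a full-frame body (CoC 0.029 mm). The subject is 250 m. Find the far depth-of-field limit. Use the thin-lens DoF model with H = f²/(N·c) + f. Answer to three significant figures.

304 m

Hyperfocal distance H = f²/(N·c) + f = 300²/(2.2 × 0.029) + 300 = 90000/0.0638 + 300 ≈ 1410958.3 mm ≈ 1411 m.
Far limit Df = s·(H − f)/(H − s) = 250000 × (1410958.3 − 300) / (1410958.3 − 250000) = 250000 × 1410658.3 / 1160958.3 ≈ 303770 mm ≈ 304 m.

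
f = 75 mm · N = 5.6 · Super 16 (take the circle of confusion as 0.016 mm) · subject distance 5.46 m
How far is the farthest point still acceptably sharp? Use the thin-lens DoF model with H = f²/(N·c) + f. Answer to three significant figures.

Hyperfocal distance H = f²/(N·c) + f = 75²/(5.6 × 0.016) + 75 = 5625/0.0896 + 75 ≈ 62854.0 mm ≈ 62.85 m.
Far limit Df = s·(H − f)/(H − s) = 5460 × (62854.0 − 75) / (62854.0 − 5460) = 5460 × 62779.0 / 57394.0 ≈ 5972.3 mm ≈ 5.97 m.

5.97 m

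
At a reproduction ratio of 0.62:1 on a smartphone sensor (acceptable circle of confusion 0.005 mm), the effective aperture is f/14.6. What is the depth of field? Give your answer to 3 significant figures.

0.380 mm

At magnification m, DoF ≈ 2·N_eff·c/m² = 2 × 14.6 × 0.005 / 0.62² = 0.146 / 0.3844 ≈ 0.38 mm.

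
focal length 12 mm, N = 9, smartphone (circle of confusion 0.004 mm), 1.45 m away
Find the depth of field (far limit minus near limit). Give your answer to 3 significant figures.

1.20 m

Hyperfocal distance H = f²/(N·c) + f = 12²/(9 × 0.004) + 12 = 144/0.036 + 12 ≈ 4012.0 mm ≈ 4.012 m.
Near limit Dn = s·(H − f)/(H + s − 2f) = 1450 × (4012.0 − 12) / (4012.0 + 1450 − 2 × 12) = 1450 × 4000.0 / 5438.0 ≈ 1066.6 mm.
Far limit Df = s·(H − f)/(H − s) = 1450 × (4012.0 − 12) / (4012.0 − 1450) = 1450 × 4000.0 / 2562.0 ≈ 2263.9 mm.
Depth of field = Df − Dn = 2263.9 − 1066.6 ≈ 1197.3 mm ≈ 1.20 m.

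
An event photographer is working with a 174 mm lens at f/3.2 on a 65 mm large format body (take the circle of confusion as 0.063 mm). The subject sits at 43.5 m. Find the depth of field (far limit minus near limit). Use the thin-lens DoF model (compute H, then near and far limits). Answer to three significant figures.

27.4 m

Hyperfocal distance H = f²/(N·c) + f = 174²/(3.2 × 0.063) + 174 = 30276/0.2016 + 174 ≈ 150352.6 mm ≈ 150.4 m.
Near limit Dn = s·(H − f)/(H + s − 2f) = 43500 × (150352.6 − 174) / (150352.6 + 43500 − 2 × 174) = 43500 × 150178.6 / 193504.6 ≈ 33760 mm.
Far limit Df = s·(H − f)/(H − s) = 43500 × (150352.6 − 174) / (150352.6 − 43500) = 43500 × 150178.6 / 106852.6 ≈ 61138 mm.
Depth of field = Df − Dn = 61138 − 33760 ≈ 27378 mm ≈ 27.4 m.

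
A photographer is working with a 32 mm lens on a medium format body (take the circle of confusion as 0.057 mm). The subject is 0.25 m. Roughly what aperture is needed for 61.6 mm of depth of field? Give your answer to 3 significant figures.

Write h = H − f = f²/(N·c). The thin-lens limits are Dn = s·h/(h + (s−f)) and Df = s·h/(h − (s−f)), so DoF = Df − Dn = 2·s·(s−f)·h / (h² − (s−f)²).
That is a quadratic in h: DoF·h² − 2·s·(s−f)·h − DoF·(s−f)² = 0 ⇒ h = (s−f)·(s + √(s² + DoF²)) / DoF = 218 × (250 + √(250² + 61.6²)) / 61.6 = 218 × (250 + 257.477) / 61.6 ≈ 1795.9 mm.
Then N = f²/(c·h) = 32² / (0.057 × 1795.9) = 1024 / 102.37 ≈ 10.

f/10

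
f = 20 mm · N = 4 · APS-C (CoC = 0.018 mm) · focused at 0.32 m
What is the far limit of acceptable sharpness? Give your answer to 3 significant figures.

338 mm

Hyperfocal distance H = f²/(N·c) + f = 20²/(4 × 0.018) + 20 = 400/0.072 + 20 ≈ 5575.6 mm ≈ 5.576 m.
Far limit Df = s·(H − f)/(H − s) = 320 × (5575.6 − 20) / (5575.6 − 320) = 320 × 5555.6 / 5255.6 ≈ 338.27 mm.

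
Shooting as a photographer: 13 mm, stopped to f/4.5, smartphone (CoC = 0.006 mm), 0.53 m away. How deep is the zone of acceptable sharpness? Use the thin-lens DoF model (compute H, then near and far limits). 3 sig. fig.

88.2 mm

Hyperfocal distance H = f²/(N·c) + f = 13²/(4.5 × 0.006) + 13 = 169/0.027 + 13 ≈ 6272.3 mm ≈ 6.272 m.
Near limit Dn = s·(H − f)/(H + s − 2f) = 530 × (6272.3 − 13) / (6272.3 + 530 − 2 × 13) = 530 × 6259.3 / 6776.3 ≈ 489.563 mm.
Far limit Df = s·(H − f)/(H − s) = 530 × (6272.3 − 13) / (6272.3 − 530) = 530 × 6259.3 / 5742.3 ≈ 577.718 mm.
Depth of field = Df − Dn = 577.718 − 489.563 ≈ 88.155 mm.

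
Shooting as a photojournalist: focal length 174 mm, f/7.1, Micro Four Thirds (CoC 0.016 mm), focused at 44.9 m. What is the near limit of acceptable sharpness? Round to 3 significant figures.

38.4 m

Hyperfocal distance H = f²/(N·c) + f = 174²/(7.1 × 0.016) + 174 = 30276/0.1136 + 174 ≈ 266688.1 mm ≈ 266.7 m.
Near limit Dn = s·(H − f)/(H + s − 2f) = 44900 × (266688.1 − 174) / (266688.1 + 44900 − 2 × 174) = 44900 × 266514.1 / 311240.1 ≈ 38448 mm ≈ 38.4 m.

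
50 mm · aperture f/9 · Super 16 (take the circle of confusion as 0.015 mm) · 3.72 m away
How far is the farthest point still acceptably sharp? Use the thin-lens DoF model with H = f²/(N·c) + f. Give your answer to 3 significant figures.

Hyperfocal distance H = f²/(N·c) + f = 50²/(9 × 0.015) + 50 = 2500/0.135 + 50 ≈ 18568.5 mm ≈ 18.57 m.
Far limit Df = s·(H − f)/(H − s) = 3720 × (18568.5 − 50) / (18568.5 − 3720) = 3720 × 18518.5 / 14848.5 ≈ 4639.4 mm ≈ 4.64 m.

4.64 m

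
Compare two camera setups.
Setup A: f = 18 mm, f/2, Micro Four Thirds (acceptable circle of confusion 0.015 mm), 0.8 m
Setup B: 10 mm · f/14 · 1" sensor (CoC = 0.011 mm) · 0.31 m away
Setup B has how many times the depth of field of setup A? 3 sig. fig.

3.13

Setup A: H = 18²/(2×0.015) + 18 ≈ 10818.0 mm; DoF = Df − Dn = 862.45 − 745.99 ≈ 116.46 mm.
Setup B: H = 10²/(14×0.011) + 10 ≈ 659.4 mm; DoF = Df − Dn = 576.21 − 212.04 ≈ 364.17 mm.
Ratio = 364.17 / 116.46 ≈ 3.13.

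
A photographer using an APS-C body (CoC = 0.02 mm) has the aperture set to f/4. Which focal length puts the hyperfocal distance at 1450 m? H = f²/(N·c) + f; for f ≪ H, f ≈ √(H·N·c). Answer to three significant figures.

From H = f²/(N·c) + f, with f ≪ H: f ≈ √(H·N·c) = √(1450000 × 4 × 0.02) = √116000 ≈ 340.6 mm.
The +f correction barely moves this — solving exactly, f² + N·c·f − N·c·H = 0 ⇒ f = (−N·c + √((N·c)² + 4·N·c·H))/2 = (−0.08 + √464000)/2 ≈ 340.55 mm, so f ≈ 341 mm.

341 mm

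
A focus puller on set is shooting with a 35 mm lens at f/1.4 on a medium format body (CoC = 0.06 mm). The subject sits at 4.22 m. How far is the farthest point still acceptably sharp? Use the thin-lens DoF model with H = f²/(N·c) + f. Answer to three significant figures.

5.92 m

Hyperfocal distance H = f²/(N·c) + f = 35²/(1.4 × 0.06) + 35 = 1225/0.084 + 35 ≈ 14618.3 mm ≈ 14.62 m.
Far limit Df = s·(H − f)/(H − s) = 4220 × (14618.3 − 35) / (14618.3 − 4220) = 4220 × 14583.3 / 10398.3 ≈ 5918.4 mm ≈ 5.92 m.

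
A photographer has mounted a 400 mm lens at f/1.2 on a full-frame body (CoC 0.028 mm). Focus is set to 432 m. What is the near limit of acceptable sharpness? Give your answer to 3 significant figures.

Hyperfocal distance H = f²/(N·c) + f = 400²/(1.2 × 0.028) + 400 = 160000/0.0336 + 400 ≈ 4762304.8 mm ≈ 4762 m.
Near limit Dn = s·(H − f)/(H + s − 2f) = 432000 × (4762304.8 − 400) / (4762304.8 + 432000 − 2 × 400) = 432000 × 4761904.8 / 5193504.8 ≈ 396099 mm ≈ 396 m.

396 m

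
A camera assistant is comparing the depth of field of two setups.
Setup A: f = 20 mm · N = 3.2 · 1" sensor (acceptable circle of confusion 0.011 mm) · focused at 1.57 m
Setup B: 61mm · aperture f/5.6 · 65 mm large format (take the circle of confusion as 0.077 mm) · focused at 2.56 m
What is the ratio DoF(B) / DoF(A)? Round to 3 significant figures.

Setup A: H = 20²/(3.2×0.011) + 20 ≈ 11383.6 mm; DoF = Df − Dn = 1817.97 − 1381.56 ≈ 436.41 mm.
Setup B: H = 61²/(5.6×0.077) + 61 ≈ 8690.4 mm; DoF = Df − Dn = 3603.6 − 1985.1 ≈ 1618.5 mm.
Ratio = 1618.5 / 436.41 ≈ 3.71.

3.71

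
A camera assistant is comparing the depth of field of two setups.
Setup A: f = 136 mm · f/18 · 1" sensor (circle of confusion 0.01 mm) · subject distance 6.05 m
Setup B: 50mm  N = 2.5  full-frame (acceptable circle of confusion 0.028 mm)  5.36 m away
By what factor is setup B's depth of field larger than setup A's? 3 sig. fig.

2.33

Setup A: H = 136²/(18×0.01) + 136 ≈ 102891.6 mm; DoF = Df − Dn = 6419.47 − 5720.75 ≈ 698.72 mm.
Setup B: H = 50²/(2.5×0.028) + 50 ≈ 35764.3 mm; DoF = Df − Dn = 6296.1 − 4666.2 ≈ 1629.9 mm.
Ratio = 1629.9 / 698.72 ≈ 2.33.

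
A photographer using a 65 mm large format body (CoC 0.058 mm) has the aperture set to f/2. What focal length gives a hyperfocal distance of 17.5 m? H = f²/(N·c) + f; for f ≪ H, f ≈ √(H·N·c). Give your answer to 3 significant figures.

From H = f²/(N·c) + f, with f ≪ H: f ≈ √(H·N·c) = √(17500 × 2 × 0.058) = √2030.0 ≈ 45.06 mm.
Exact: f² + N·c·f − N·c·H = 0 ⇒ f = (−N·c + √((N·c)² + 4·N·c·H))/2 = (−0.116 + √8120.0)/2 ≈ 44.998 mm ≈ 45.0 mm.

45.0 mm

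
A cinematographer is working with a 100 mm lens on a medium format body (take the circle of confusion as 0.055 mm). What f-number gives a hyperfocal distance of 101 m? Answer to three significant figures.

Rearrange H = f²/(N·c) + f for N: N = f² / ((H − f)·c).
N = 100² / ((101000 − 100) × 0.055) = 10000 / 5550 ≈ 1.80.

f/1.80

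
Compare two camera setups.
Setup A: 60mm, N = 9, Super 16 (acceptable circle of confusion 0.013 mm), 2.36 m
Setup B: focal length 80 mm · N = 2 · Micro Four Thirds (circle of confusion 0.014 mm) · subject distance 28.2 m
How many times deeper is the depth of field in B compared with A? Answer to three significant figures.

19.9

Setup A: H = 60²/(9×0.013) + 60 ≈ 30829.2 mm; DoF = Df − Dn = 2550.66 − 2195.86 ≈ 354.80 mm.
Setup B: H = 80²/(2×0.014) + 80 ≈ 228651.4 mm; DoF = Df − Dn = 32156.0 − 25110.7 ≈ 7045.3 mm.
Ratio = 7045.3 / 354.80 ≈ 19.9.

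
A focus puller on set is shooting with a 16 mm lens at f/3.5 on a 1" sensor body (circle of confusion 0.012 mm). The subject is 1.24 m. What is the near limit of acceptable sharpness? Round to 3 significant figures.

1.03 m

Hyperfocal distance H = f²/(N·c) + f = 16²/(3.5 × 0.012) + 16 = 256/0.042 + 16 ≈ 6111.2 mm ≈ 6.111 m.
Near limit Dn = s·(H − f)/(H + s − 2f) = 1240 × (6111.2 − 16) / (6111.2 + 1240 − 2 × 16) = 1240 × 6095.2 / 7319.2 ≈ 1032.6 mm ≈ 1.03 m.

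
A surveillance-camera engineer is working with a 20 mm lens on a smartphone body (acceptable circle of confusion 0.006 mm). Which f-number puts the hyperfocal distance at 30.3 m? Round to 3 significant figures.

f/2.20

Rearrange H = f²/(N·c) + f for N: N = f² / ((H − f)·c).
N = 20² / ((30300 − 20) × 0.006) = 400 / 181.7 ≈ 2.20.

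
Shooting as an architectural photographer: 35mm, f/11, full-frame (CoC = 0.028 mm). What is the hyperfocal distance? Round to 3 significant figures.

Hyperfocal distance H = f²/(N·c) + f = 35²/(11 × 0.028) + 35 = 1225/0.308 + 35 ≈ 4012.3 mm ≈ 4.01 m.

4.01 m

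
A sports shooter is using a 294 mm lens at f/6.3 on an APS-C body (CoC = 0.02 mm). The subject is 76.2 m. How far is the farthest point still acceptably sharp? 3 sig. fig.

Hyperfocal distance H = f²/(N·c) + f = 294²/(6.3 × 0.02) + 294 = 86436/0.126 + 294 ≈ 686294.0 mm ≈ 686.3 m.
Far limit Df = s·(H − f)/(H − s) = 76200 × (686294.0 − 294) / (686294.0 − 76200) = 76200 × 686000.0 / 610094.0 ≈ 85681 mm ≈ 85.7 m.

85.7 m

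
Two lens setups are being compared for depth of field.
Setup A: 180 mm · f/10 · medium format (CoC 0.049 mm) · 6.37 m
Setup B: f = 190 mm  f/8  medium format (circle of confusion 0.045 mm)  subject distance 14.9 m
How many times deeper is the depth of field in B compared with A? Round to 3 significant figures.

3.71

Setup A: H = 180²/(10×0.049) + 180 ≈ 66302.4 mm; DoF = Df − Dn = 7027.9 − 5824.7 ≈ 1203.2 mm.
Setup B: H = 190²/(8×0.045) + 190 ≈ 100467.8 mm; DoF = Df − Dn = 17461.5 − 12993.9 ≈ 4467.6 mm.
Ratio = 4467.6 / 1203.2 ≈ 3.71.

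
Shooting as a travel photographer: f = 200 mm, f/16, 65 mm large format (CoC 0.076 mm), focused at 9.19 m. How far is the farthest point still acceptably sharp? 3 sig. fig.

Hyperfocal distance H = f²/(N·c) + f = 200²/(16 × 0.076) + 200 = 40000/1.216 + 200 ≈ 33094.7 mm ≈ 33.09 m.
Far limit Df = s·(H − f)/(H − s) = 9190 × (33094.7 − 200) / (33094.7 − 9190) = 9190 × 32894.7 / 23904.7 ≈ 12646 mm ≈ 12.6 m.

12.6 m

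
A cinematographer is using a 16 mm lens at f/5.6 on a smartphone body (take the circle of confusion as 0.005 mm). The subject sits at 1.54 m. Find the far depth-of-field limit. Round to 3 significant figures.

Hyperfocal distance H = f²/(N·c) + f = 16²/(5.6 × 0.005) + 16 = 256/0.028 + 16 ≈ 9158.9 mm ≈ 9.159 m.
Far limit Df = s·(H − f)/(H − s) = 1540 × (9158.9 − 16) / (9158.9 − 1540) = 1540 × 9142.9 / 7618.9 ≈ 1848.0 mm ≈ 1.85 m.

1.85 m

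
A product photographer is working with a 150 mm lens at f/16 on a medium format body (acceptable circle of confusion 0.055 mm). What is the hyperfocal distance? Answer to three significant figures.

25.7 m

Hyperfocal distance H = f²/(N·c) + f = 150²/(16 × 0.055) + 150 = 22500/0.88 + 150 ≈ 25718.2 mm ≈ 25.7 m.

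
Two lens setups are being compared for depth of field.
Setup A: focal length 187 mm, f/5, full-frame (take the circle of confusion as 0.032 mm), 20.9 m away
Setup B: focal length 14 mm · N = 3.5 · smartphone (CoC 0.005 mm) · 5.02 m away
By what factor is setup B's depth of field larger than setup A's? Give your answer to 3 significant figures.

Setup A: H = 187²/(5×0.032) + 187 ≈ 218743.2 mm; DoF = Df − Dn = 23088.1 − 19090.7 ≈ 3997.4 mm.
Setup B: H = 14²/(3.5×0.005) + 14 ≈ 11214.0 mm; DoF = Df − Dn = 9077.2 − 3469.3 ≈ 5607.9 mm.
Ratio = 5607.9 / 3997.4 ≈ 1.40.

1.40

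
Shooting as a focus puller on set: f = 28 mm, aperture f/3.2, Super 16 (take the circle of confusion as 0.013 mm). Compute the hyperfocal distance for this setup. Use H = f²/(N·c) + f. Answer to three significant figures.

Hyperfocal distance H = f²/(N·c) + f = 28²/(3.2 × 0.013) + 28 = 784/0.0416 + 28 ≈ 18874.2 mm ≈ 18.9 m.

18.9 m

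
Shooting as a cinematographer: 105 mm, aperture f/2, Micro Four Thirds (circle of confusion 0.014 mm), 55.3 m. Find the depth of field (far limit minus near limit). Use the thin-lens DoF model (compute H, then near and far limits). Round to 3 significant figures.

Hyperfocal distance H = f²/(N·c) + f = 105²/(2 × 0.014) + 105 = 11025/0.028 + 105 ≈ 393855.0 mm ≈ 393.9 m.
Near limit Dn = s·(H − f)/(H + s − 2f) = 55300 × (393855.0 − 105) / (393855.0 + 55300 − 2 × 105) = 55300 × 393750.0 / 448945.0 ≈ 48501 mm.
Far limit Df = s·(H − f)/(H − s) = 55300 × (393855.0 − 105) / (393855.0 − 55300) = 55300 × 393750.0 / 338555.0 ≈ 64316 mm.
Depth of field = Df − Dn = 64316 − 48501 ≈ 15815 mm ≈ 15.8 m.

15.8 m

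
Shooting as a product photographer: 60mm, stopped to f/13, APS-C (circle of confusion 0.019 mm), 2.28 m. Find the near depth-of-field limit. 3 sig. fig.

1.98 m

Hyperfocal distance H = f²/(N·c) + f = 60²/(13 × 0.019) + 60 = 3600/0.247 + 60 ≈ 14634.9 mm ≈ 14.63 m.
Near limit Dn = s·(H − f)/(H + s − 2f) = 2280 × (14634.9 − 60) / (14634.9 + 2280 − 2 × 60) = 2280 × 14574.9 / 16794.9 ≈ 1978.6 mm ≈ 1.98 m.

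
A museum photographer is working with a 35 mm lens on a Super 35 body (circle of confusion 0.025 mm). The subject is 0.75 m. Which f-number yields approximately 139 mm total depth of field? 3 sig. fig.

Write h = H − f = f²/(N·c). The thin-lens limits are Dn = s·h/(h + (s−f)) and Df = s·h/(h − (s−f)), so DoF = Df − Dn = 2·s·(s−f)·h / (h² − (s−f)²).
That is a quadratic in h: DoF·h² − 2·s·(s−f)·h − DoF·(s−f)² = 0 ⇒ h = (s−f)·(s + √(s² + DoF²)) / DoF = 715 × (750 + √(750² + 139²)) / 139 = 715 × (750 + 762.772) / 139 ≈ 7781.5 mm.
Then N = f²/(c·h) = 35² / (0.025 × 7781.5) = 1225 / 194.54 ≈ 6.30.

f/6.30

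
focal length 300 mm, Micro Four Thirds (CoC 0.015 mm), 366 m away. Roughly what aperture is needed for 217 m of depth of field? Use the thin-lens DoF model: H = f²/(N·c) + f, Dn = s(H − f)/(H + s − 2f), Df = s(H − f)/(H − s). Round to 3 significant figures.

Write h = H − f = f²/(N·c). The thin-lens limits are Dn = s·h/(h + (s−f)) and Df = s·h/(h − (s−f)), so DoF = Df − Dn = 2·s·(s−f)·h / (h² − (s−f)²).
That is a quadratic in h: DoF·h² − 2·s·(s−f)·h − DoF·(s−f)² = 0 ⇒ h = (s−f)·(s + √(s² + DoF²)) / DoF = 365700 × (366000 + √(366000² + 217000²)) / 217000 = 365700 × (366000 + 425494) / 217000 ≈ 1333868 mm.
Then N = f²/(c·h) = 300² / (0.015 × 1333868) = 90000 / 20008 ≈ 4.50.

f/4.50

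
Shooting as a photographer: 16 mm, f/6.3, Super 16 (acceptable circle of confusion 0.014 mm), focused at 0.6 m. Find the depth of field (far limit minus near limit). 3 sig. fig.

252 mm

Hyperfocal distance H = f²/(N·c) + f = 16²/(6.3 × 0.014) + 16 = 256/0.0882 + 16 ≈ 2918.5 mm ≈ 2.918 m.
Near limit Dn = s·(H − f)/(H + s − 2f) = 600 × (2918.5 − 16) / (2918.5 + 600 − 2 × 16) = 600 × 2902.5 / 3486.5 ≈ 499.50 mm.
Far limit Df = s·(H − f)/(H − s) = 600 × (2918.5 − 16) / (2918.5 − 600) = 600 × 2902.5 / 2318.5 ≈ 751.13 mm.
Depth of field = Df − Dn = 751.13 − 499.50 ≈ 251.63 mm.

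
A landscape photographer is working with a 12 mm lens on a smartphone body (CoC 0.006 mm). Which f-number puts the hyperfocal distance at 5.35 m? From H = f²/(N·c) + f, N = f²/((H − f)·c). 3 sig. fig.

f/4.50

Rearrange H = f²/(N·c) + f for N: N = f² / ((H − f)·c).
N = 12² / ((5350 − 12) × 0.006) = 144 / 32.03 ≈ 4.50.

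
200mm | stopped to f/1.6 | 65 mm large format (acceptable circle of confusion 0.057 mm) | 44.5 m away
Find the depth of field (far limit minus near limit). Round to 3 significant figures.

9.08 m

Hyperfocal distance H = f²/(N·c) + f = 200²/(1.6 × 0.057) + 200 = 40000/0.0912 + 200 ≈ 438796.5 mm ≈ 438.8 m.
Near limit Dn = s·(H − f)/(H + s − 2f) = 44500 × (438796.5 − 200) / (438796.5 + 44500 − 2 × 200) = 44500 × 438596.5 / 482896.5 ≈ 40417.7 mm.
Far limit Df = s·(H − f)/(H − s) = 44500 × (438796.5 − 200) / (438796.5 − 44500) = 44500 × 438596.5 / 394296.5 ≈ 49499.7 mm.
Depth of field = Df − Dn = 49499.7 − 40417.7 ≈ 9082.0 mm ≈ 9.08 m.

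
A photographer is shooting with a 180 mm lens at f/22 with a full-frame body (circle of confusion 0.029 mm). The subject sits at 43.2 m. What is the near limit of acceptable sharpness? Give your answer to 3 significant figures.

23.4 m

Hyperfocal distance H = f²/(N·c) + f = 180²/(22 × 0.029) + 180 = 32400/0.638 + 180 ≈ 50963.7 mm ≈ 50.96 m.
Near limit Dn = s·(H − f)/(H + s − 2f) = 43200 × (50963.7 − 180) / (50963.7 + 43200 − 2 × 180) = 43200 × 50783.7 / 93803.7 ≈ 23388 mm ≈ 23.4 m.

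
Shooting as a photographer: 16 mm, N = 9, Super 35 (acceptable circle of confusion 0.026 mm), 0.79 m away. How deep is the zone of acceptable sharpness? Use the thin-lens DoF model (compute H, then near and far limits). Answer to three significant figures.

2.24 m

Hyperfocal distance H = f²/(N·c) + f = 16²/(9 × 0.026) + 16 = 256/0.234 + 16 ≈ 1110.0 mm ≈ 1.110 m.
Near limit Dn = s·(H − f)/(H + s − 2f) = 790 × (1110.0 − 16) / (1110.0 + 790 − 2 × 16) = 790 × 1094.0 / 1868.0 ≈ 462.7 mm.
Far limit Df = s·(H − f)/(H − s) = 790 × (1110.0 − 16) / (1110.0 − 790) = 790 × 1094.0 / 320.0 ≈ 2700.7 mm.
Depth of field = Df − Dn = 2700.7 − 462.7 ≈ 2238.0 mm ≈ 2.24 m.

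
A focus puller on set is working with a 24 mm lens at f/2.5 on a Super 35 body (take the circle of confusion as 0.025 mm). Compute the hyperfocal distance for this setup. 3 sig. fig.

Hyperfocal distance H = f²/(N·c) + f = 24²/(2.5 × 0.025) + 24 = 576/0.0625 + 24 ≈ 9240.0 mm ≈ 9.24 m.

9.24 m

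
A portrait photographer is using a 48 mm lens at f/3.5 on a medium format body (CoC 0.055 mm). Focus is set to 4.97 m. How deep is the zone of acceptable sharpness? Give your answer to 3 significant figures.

Hyperfocal distance H = f²/(N·c) + f = 48²/(3.5 × 0.055) + 48 = 2304/0.1925 + 48 ≈ 12016.8 mm ≈ 12.02 m.
Near limit Dn = s·(H − f)/(H + s − 2f) = 4970 × (12016.8 − 48) / (12016.8 + 4970 − 2 × 48) = 4970 × 11968.8 / 16890.8 ≈ 3521.7 mm.
Far limit Df = s·(H − f)/(H − s) = 4970 × (12016.8 − 48) / (12016.8 − 4970) = 4970 × 11968.8 / 7046.8 ≈ 8441.4 mm.
Depth of field = Df − Dn = 8441.4 − 3521.7 ≈ 4919.7 mm ≈ 4.92 m.

4.92 m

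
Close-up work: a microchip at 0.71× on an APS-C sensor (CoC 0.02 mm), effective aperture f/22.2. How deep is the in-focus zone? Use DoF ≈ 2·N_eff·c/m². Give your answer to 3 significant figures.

At magnification m, DoF ≈ 2·N_eff·c/m² = 2 × 22.2 × 0.02 / 0.71² = 0.888 / 0.5041 ≈ 1.76 mm.

1.76 mm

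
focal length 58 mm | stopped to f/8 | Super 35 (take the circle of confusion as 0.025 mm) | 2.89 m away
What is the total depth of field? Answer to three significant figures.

1.00 m

Hyperfocal distance H = f²/(N·c) + f = 58²/(8 × 0.025) + 58 = 3364/0.2 + 58 ≈ 16878.0 mm ≈ 16.88 m.
Near limit Dn = s·(H − f)/(H + s − 2f) = 2890 × (16878.0 − 58) / (16878.0 + 2890 − 2 × 58) = 2890 × 16820.0 / 19652.0 ≈ 2473.5 mm.
Far limit Df = s·(H − f)/(H − s) = 2890 × (16878.0 − 58) / (16878.0 − 2890) = 2890 × 16820.0 / 13988.0 ≈ 3475.1 mm.
Depth of field = Df − Dn = 3475.1 − 2473.5 ≈ 1001.6 mm ≈ 1.00 m.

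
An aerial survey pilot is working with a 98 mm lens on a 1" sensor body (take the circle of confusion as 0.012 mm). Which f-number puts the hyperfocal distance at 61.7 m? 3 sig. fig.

f/13

Rearrange H = f²/(N·c) + f for N: N = f² / ((H − f)·c).
N = 98² / ((61700 − 98) × 0.012) = 9604 / 739.2 ≈ 13.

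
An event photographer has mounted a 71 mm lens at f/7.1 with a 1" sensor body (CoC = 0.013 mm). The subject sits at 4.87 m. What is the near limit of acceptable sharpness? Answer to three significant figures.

Hyperfocal distance H = f²/(N·c) + f = 71²/(7.1 × 0.013) + 71 = 5041/0.0923 + 71 ≈ 54686.4 mm ≈ 54.69 m.
Near limit Dn = s·(H − f)/(H + s − 2f) = 4870 × (54686.4 − 71) / (54686.4 + 4870 − 2 × 71) = 4870 × 54615.4 / 59414.4 ≈ 4476.6 mm ≈ 4.48 m.

4.48 m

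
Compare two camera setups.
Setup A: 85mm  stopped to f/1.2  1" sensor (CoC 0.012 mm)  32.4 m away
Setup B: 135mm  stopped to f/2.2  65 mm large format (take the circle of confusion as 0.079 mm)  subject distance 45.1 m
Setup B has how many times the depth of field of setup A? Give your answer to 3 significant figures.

Setup A: H = 85²/(1.2×0.012) + 85 ≈ 501821.1 mm; DoF = Df − Dn = 34630.4 − 30439.5 ≈ 4190.9 mm.
Setup B: H = 135²/(2.2×0.079) + 135 ≈ 104996.9 mm; DoF = Df − Dn = 78957 − 31565 ≈ 47392 mm.
Ratio = 47392 / 4190.9 ≈ 11.3.

11.3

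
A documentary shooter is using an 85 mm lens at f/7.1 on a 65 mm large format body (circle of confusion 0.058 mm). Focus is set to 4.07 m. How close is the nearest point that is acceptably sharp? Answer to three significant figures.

3.32 m

Hyperfocal distance H = f²/(N·c) + f = 85²/(7.1 × 0.058) + 85 = 7225/0.4118 + 85 ≈ 17629.9 mm ≈ 17.63 m.
Near limit Dn = s·(H − f)/(H + s − 2f) = 4070 × (17629.9 − 85) / (17629.9 + 4070 − 2 × 85) = 4070 × 17544.9 / 21529.9 ≈ 3316.7 mm ≈ 3.32 m.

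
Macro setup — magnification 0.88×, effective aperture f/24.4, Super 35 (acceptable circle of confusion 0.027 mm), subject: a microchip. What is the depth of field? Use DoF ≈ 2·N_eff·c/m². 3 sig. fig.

1.70 mm

At magnification m, DoF ≈ 2·N_eff·c/m² = 2 × 24.4 × 0.027 / 0.88² = 1.318 / 0.7744 ≈ 1.7 mm.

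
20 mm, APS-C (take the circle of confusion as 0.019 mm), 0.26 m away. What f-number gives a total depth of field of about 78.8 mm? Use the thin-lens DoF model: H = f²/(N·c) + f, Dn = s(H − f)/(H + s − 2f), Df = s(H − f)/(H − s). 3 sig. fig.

Write h = H − f = f²/(N·c). The thin-lens limits are Dn = s·h/(h + (s−f)) and Df = s·h/(h − (s−f)), so DoF = Df − Dn = 2·s·(s−f)·h / (h² − (s−f)²).
That is a quadratic in h: DoF·h² − 2·s·(s−f)·h − DoF·(s−f)² = 0 ⇒ h = (s−f)·(s + √(s² + DoF²)) / DoF = 240 × (260 + √(260² + 78.8²)) / 78.8 = 240 × (260 + 271.679) / 78.8 ≈ 1619.3 mm.
Then N = f²/(c·h) = 20² / (0.019 × 1619.3) = 400 / 30.767 ≈ 13.

f/13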